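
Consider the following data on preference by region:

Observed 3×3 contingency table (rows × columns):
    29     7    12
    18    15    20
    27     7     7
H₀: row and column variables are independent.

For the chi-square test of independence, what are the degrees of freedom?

df = (r−1)(c−1) = (3−1)·(3−1) = 4

degrees of freedom = 4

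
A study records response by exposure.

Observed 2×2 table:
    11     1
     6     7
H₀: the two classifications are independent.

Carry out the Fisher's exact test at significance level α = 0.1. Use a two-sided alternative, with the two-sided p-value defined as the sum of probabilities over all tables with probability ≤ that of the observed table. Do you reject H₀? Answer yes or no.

reject H₀: yes

Margins: r₁=12, r₂=13, c₁=17, c₂=8, n=25
p_obs = C(12,11)·C(13,6)/C(25,17); sum pmf over tables with pmf ≤ p_obs
p-value (two-sided) = 0.03021
At α=0.1: p < α → reject H₀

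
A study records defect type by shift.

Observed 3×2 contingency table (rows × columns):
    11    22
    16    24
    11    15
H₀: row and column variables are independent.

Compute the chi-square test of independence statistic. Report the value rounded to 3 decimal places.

test statistic = 0.569

Row totals [33, 40, 26], col totals [38, 61], n=99
χ² = (11−12.67)²/12.67 + (22−20.33)²/20.33 + (16−15.35)²/15.35 + (24−24.65)²/24.65 + (11−9.98)²/9.98 + (15−16.02)²/16.02 = 0.5693
df = 2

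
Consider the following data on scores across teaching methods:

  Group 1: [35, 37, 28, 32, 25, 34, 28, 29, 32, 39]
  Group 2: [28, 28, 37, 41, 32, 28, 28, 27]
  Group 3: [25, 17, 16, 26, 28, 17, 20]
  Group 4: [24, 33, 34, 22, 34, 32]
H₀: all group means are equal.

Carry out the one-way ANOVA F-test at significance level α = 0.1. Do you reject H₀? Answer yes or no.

reject H₀: yes

Group means [31.90, 31.12, 21.29, 29.83], grand mean 28.903
SSB = Σnᵢ(x̄ᵢ−x̄)² = 540.673; SSW = ΣΣ(x−x̄ᵢ)² = 658.037
MSB = 540.673/3 = 180.2243; MSW = 658.037/27 = 24.3717
F = MSB/MSW = 7.3948
df = (3, 27)
p-value (upper-tail) = 0.00091
At α=0.1: p < α → reject H₀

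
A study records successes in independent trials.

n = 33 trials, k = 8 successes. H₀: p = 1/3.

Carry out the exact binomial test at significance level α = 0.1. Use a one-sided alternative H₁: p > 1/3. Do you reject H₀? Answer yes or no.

reject H₀: no

Exact binomial: n=33, k=8, p₀=1/3=0.3333
P(X≥8) from Σ C(n,i)·p₀^i·(1−p₀)^(n−i)
p-value (one-sided, H₁ greater) = 0.90499
At α=0.1: p ≥ α → fail to reject H₀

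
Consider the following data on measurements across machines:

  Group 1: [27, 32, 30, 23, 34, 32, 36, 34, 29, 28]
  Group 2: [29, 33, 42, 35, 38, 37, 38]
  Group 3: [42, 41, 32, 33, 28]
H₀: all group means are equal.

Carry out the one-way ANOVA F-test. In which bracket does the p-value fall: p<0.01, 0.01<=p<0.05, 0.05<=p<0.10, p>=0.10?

Group means [30.50, 36.00, 35.20], grand mean 33.318
SSB = Σnᵢ(x̄ᵢ−x̄)² = 147.473; SSW = ΣΣ(x−x̄ᵢ)² = 387.300
MSB = 147.473/2 = 73.7364; MSW = 387.300/19 = 20.3842
F = MSB/MSW = 3.6173
df = (2, 19)
p-value (upper-tail) = 0.04665
→ bracket: 0.01<=p<0.05

p-value bracket: 0.01<=p<0.05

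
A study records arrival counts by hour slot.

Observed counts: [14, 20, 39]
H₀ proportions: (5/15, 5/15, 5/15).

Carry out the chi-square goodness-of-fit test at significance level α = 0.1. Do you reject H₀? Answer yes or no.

reject H₀: yes

n = 73; E_i = n·p_i = [24.33, 24.33, 24.33]
χ² = (14−24.33)²/24.33 + (20−24.33)²/24.33 + (39−24.33)²/24.33 = 14.0000
df = 2
p-value (upper-tail) = 0.00091
At α=0.1: p < α → reject H₀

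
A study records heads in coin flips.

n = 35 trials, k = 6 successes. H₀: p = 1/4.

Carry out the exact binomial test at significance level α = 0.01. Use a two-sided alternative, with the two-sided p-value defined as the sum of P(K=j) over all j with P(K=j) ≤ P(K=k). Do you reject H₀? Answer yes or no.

Exact binomial: n=35, k=6, p₀=1/4=0.2500
P(X=j) = C(n,j)·p₀^j·(1−p₀)^(n−j); p = Σ P(X=j) over j with P(X=j) ≤ P(X=6)
p-value (two-sided) = 0.33409
At α=0.01: p ≥ α → fail to reject H₀

reject H₀: no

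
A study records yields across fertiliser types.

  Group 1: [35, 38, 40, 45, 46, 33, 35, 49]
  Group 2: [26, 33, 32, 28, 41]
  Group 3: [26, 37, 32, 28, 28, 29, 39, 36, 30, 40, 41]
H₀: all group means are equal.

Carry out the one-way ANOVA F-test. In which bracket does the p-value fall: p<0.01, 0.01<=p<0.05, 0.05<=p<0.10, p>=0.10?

p-value bracket: 0.01<=p<0.05

Group means [40.12, 32.00, 33.27], grand mean 35.292
SSB = Σnᵢ(x̄ᵢ−x̄)² = 285.902; SSW = ΣΣ(x−x̄ᵢ)² = 677.057
MSB = 285.902/2 = 142.9508; MSW = 677.057/21 = 32.2408
F = MSB/MSW = 4.4338
df = (2, 21)
p-value (upper-tail) = 0.02476
→ bracket: 0.01<=p<0.05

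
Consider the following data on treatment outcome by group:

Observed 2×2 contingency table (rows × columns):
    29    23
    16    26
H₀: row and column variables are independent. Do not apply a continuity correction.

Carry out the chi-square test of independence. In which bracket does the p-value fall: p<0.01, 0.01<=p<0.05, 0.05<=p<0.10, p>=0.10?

Row totals [52, 42], col totals [45, 49], n=94
χ² = (29−24.89)²/24.89 + (23−27.11)²/27.11 + (16−20.11)²/20.11 + (26−21.89)²/21.89 = 2.9083
df = 1
p-value (upper-tail) = 0.08812
→ bracket: 0.05<=p<0.10

p-value bracket: 0.05<=p<0.10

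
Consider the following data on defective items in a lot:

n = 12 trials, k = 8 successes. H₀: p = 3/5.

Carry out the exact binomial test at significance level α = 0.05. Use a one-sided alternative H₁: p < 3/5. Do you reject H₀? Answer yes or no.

reject H₀: no

Exact binomial: n=12, k=8, p₀=3/5=0.6000
P(X≤8) from Σ C(n,i)·p₀^i·(1−p₀)^(n−i)
p-value (one-sided, H₁ less) = 0.77466
At α=0.05: p ≥ α → fail to reject H₀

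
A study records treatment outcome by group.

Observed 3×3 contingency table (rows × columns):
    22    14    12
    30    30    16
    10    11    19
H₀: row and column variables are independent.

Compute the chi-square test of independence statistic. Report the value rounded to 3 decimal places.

test statistic = 10.829

Row totals [48, 76, 40], col totals [62, 55, 47], n=164
χ² = (22−18.15)²/18.15 + (14−16.10)²/16.10 + (12−13.76)²/13.76 + (30−28.73)²/28.73 + (30−25.49)²/25.49 + (16−21.78)²/21.78 + (10−15.12)²/15.12 + (11−13.41)²/13.41 + (19−11.46)²/11.46 = 10.8292
df = 4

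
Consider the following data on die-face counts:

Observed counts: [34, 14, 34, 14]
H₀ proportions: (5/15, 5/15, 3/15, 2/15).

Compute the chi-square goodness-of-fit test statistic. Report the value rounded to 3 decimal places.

test statistic = 21.771

n = 96; E_i = n·p_i = [32.00, 32.00, 19.20, 12.80]
χ² = (34−32.00)²/32.00 + (14−32.00)²/32.00 + (34−19.20)²/19.20 + (14−12.80)²/12.80 = 21.7708
df = 3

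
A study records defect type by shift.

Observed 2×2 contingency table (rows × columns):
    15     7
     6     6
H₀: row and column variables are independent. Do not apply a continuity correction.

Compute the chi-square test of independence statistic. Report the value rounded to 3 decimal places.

test statistic = 1.087

Row totals [22, 12], col totals [21, 13], n=34
χ² = (15−13.59)²/13.59 + (7−8.41)²/8.41 + (6−7.41)²/7.41 + (6−4.59)²/4.59 = 1.0869
df = 1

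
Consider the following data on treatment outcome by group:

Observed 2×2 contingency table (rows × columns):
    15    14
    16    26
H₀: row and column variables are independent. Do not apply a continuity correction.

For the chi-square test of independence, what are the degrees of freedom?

df = (r−1)(c−1) = (2−1)·(2−1) = 1

degrees of freedom = 1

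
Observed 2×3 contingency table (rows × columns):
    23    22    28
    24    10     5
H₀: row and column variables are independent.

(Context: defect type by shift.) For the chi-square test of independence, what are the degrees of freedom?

df = (r−1)(c−1) = (2−1)·(3−1) = 2

degrees of freedom = 2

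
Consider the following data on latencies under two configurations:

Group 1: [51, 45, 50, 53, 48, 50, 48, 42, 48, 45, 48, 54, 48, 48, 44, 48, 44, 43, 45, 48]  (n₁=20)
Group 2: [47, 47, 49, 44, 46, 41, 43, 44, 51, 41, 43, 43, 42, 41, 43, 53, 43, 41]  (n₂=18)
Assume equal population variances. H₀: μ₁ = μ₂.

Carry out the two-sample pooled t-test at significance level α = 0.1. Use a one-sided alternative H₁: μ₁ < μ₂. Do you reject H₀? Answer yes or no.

x̄₁=47.500, s₁=3.187, n₁=20
x̄₂=44.556, s₂=3.568, n₂=18
s_p² = [19·3.187² + 17·3.568²]/36 = 11.3735
SE = √(s_p²·(1/20+1/18)) = 1.0957
t = (47.500−44.556)/1.0957 = 2.6873
df = 36
p-value (one-sided, H₁ less) = 0.99458
At α=0.1: p ≥ α → fail to reject H₀

reject H₀: no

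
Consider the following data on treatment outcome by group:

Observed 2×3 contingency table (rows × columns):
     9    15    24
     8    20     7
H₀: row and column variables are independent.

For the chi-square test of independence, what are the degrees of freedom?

degrees of freedom = 2

df = (r−1)(c−1) = (2−1)·(3−1) = 2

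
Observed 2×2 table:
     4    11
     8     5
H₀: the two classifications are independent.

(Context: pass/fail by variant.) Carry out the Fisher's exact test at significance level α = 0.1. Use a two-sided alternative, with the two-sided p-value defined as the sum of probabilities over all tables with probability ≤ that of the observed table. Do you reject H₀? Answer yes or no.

reject H₀: no

Margins: r₁=15, r₂=13, c₁=12, c₂=16, n=28
p_obs = C(15,4)·C(13,8)/C(28,12); sum pmf over tables with pmf ≤ p_obs
p-value (two-sided) = 0.12482
At α=0.1: p ≥ α → fail to reject H₀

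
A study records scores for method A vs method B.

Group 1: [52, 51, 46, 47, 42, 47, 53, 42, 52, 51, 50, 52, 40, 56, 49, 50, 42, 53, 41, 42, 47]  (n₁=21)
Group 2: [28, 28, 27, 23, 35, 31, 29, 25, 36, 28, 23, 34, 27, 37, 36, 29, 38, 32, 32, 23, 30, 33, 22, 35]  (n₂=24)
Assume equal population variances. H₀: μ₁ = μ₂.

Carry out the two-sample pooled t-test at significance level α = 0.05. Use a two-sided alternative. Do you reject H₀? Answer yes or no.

x̄₁=47.857, s₁=4.757, n₁=21
x̄₂=30.042, s₂=4.832, n₂=24
s_p² = [20·4.757² + 23·4.832²]/43 = 23.0123
SE = √(s_p²·(1/21+1/24)) = 1.4334
t = (47.857−30.042)/1.4334 = 12.4287
df = 43
p-value (two-sided) = 0.00000
At α=0.05: p < α → reject H₀

reject H₀: yes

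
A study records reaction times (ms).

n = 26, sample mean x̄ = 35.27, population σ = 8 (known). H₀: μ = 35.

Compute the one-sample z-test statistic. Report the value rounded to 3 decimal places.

SE = σ/√n = 8/√26 = 1.5689
z = (x̄−μ₀)/SE = (35.27−35)/1.5689 = 0.1721

test statistic = 0.172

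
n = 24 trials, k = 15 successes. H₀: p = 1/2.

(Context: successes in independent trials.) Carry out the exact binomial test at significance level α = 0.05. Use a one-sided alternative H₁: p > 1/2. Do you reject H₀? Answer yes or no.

Exact binomial: n=24, k=15, p₀=1/2=0.5000
P(X≥15) from Σ C(n,i)·p₀^i·(1−p₀)^(n−i)
p-value (one-sided, H₁ greater) = 0.15373
At α=0.05: p ≥ α → fail to reject H₀

reject H₀: no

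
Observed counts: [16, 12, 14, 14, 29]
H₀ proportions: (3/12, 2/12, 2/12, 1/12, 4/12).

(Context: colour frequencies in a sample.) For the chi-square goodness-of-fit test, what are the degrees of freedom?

degrees of freedom = 4

df = k − 1 = 5 − 1 = 4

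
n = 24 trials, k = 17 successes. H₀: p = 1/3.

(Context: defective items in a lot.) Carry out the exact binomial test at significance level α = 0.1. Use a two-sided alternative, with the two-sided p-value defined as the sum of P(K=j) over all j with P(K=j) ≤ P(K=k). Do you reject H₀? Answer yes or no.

reject H₀: yes

Exact binomial: n=24, k=17, p₀=1/3=0.3333
P(X=j) = C(n,j)·p₀^j·(1−p₀)^(n−j); p = Σ P(X=j) over j with P(X=j) ≤ P(X=17)
p-value (two-sided) = 0.00025
At α=0.1: p < α → reject H₀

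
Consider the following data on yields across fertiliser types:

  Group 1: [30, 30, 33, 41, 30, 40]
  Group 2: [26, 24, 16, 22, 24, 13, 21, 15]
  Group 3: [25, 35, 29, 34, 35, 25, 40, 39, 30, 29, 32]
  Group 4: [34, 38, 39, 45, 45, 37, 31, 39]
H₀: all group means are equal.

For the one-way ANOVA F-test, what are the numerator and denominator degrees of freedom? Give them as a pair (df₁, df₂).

k = 4 groups, N = 33 total
df = (k−1, N−k) = (4−1, 33−4) = (3, 29)

degrees of freedom = [3, 29]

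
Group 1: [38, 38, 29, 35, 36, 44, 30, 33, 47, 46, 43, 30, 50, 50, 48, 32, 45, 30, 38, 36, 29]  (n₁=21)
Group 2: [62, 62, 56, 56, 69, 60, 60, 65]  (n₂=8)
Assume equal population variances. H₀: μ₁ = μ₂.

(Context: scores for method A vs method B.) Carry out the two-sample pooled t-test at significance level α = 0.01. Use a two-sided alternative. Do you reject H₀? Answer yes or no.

x̄₁=38.429, s₁=7.318, n₁=21
x̄₂=61.250, s₂=4.367, n₂=8
s_p² = [20·7.318² + 7·4.367²]/27 = 44.6164
SE = √(s_p²·(1/21+1/8)) = 2.7752
t = (38.429−61.250)/2.7752 = -8.2234
df = 27
p-value (two-sided) = 0.00000
At α=0.01: p < α → reject H₀

reject H₀: yes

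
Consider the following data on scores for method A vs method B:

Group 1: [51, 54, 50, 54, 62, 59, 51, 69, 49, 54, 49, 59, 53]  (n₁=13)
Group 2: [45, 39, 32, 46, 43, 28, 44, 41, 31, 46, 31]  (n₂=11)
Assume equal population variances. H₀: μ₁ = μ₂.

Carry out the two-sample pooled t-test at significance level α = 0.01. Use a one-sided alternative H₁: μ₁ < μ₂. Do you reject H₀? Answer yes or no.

x̄₁=54.923, s₁=5.866, n₁=13
x̄₂=38.727, s₂=6.901, n₂=11
s_p² = [12·5.866² + 10·6.901²]/22 = 40.4139
SE = √(s_p²·(1/13+1/11)) = 2.6044
t = (54.923−38.727)/2.6044 = 6.2187
df = 22
p-value (one-sided, H₁ less) = 1.00000
At α=0.01: p ≥ α → fail to reject H₀

reject H₀: no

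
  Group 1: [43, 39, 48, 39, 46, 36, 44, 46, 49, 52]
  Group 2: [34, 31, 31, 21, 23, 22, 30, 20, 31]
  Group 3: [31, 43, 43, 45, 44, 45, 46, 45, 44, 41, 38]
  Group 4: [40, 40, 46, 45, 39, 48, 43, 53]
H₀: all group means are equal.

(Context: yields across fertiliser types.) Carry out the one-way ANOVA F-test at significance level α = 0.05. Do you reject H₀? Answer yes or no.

reject H₀: yes

Group means [44.20, 27.00, 42.27, 44.25], grand mean 39.579
SSB = Σnᵢ(x̄ᵢ−x̄)² = 1891.981; SSW = ΣΣ(x−x̄ᵢ)² = 809.282
MSB = 1891.981/3 = 630.6604; MSW = 809.282/34 = 23.8024
F = MSB/MSW = 26.4957
df = (3, 34)
p-value (upper-tail) = 0.00000
At α=0.05: p < α → reject H₀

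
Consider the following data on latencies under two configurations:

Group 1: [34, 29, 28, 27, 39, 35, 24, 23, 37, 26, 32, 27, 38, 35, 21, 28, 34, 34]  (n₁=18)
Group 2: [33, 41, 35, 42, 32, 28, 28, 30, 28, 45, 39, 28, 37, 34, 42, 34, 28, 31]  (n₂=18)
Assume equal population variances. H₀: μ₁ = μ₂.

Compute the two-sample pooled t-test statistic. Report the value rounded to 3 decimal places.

x̄₁=30.611, s₁=5.414, n₁=18
x̄₂=34.167, s₂=5.649, n₂=18
s_p² = [17·5.414² + 17·5.649²]/34 = 30.6111
SE = √(s_p²·(1/18+1/18)) = 1.8442
t = (30.611−34.167)/1.8442 = -1.9279
df = 34

test statistic = -1.928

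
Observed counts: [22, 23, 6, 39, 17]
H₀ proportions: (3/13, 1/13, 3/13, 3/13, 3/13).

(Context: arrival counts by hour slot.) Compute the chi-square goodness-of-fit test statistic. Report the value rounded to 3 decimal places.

n = 107; E_i = n·p_i = [24.69, 8.23, 24.69, 24.69, 24.69]
χ² = (22−24.69)²/24.69 + (23−8.23)²/8.23 + (6−24.69)²/24.69 + (39−24.69)²/24.69 + (17−24.69)²/24.69 = 51.6324
df = 4

test statistic = 51.632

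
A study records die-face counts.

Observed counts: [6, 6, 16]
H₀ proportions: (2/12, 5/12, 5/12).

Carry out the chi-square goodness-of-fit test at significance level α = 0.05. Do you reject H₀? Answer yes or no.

reject H₀: no

n = 28; E_i = n·p_i = [4.67, 11.67, 11.67]
χ² = (6−4.67)²/4.67 + (6−11.67)²/11.67 + (16−11.67)²/11.67 = 4.7429
df = 2
p-value (upper-tail) = 0.09335
At α=0.05: p ≥ α → fail to reject H₀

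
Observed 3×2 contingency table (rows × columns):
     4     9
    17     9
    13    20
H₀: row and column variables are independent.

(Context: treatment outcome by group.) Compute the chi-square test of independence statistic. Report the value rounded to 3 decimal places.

test statistic = 5.665

Row totals [13, 26, 33], col totals [34, 38], n=72
χ² = (4−6.14)²/6.14 + (9−6.86)²/6.86 + (17−12.28)²/12.28 + (9−13.72)²/13.72 + (13−15.58)²/15.58 + (20−17.42)²/17.42 = 5.6647
df = 2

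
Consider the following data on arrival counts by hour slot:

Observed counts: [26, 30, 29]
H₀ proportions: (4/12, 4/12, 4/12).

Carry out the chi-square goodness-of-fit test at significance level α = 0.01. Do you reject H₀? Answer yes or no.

n = 85; E_i = n·p_i = [28.33, 28.33, 28.33]
χ² = (26−28.33)²/28.33 + (30−28.33)²/28.33 + (29−28.33)²/28.33 = 0.3059
df = 2
p-value (upper-tail) = 0.85818
At α=0.01: p ≥ α → fail to reject H₀

reject H₀: no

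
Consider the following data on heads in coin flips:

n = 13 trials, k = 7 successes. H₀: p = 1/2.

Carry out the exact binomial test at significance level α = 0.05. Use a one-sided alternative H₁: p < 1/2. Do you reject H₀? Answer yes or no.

Exact binomial: n=13, k=7, p₀=1/2=0.5000
P(X≤7) from Σ C(n,i)·p₀^i·(1−p₀)^(n−i)
p-value (one-sided, H₁ less) = 0.70947
At α=0.05: p ≥ α → fail to reject H₀

reject H₀: no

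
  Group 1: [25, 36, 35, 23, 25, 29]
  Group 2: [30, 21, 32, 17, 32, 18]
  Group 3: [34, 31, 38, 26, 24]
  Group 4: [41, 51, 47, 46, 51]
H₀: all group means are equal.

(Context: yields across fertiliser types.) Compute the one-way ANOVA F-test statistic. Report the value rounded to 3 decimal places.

test statistic = 15.041

Group means [28.83, 25.00, 30.60, 47.20], grand mean 32.364
SSB = Σnᵢ(x̄ᵢ−x̄)² = 1516.258; SSW = ΣΣ(x−x̄ᵢ)² = 604.833
MSB = 1516.258/3 = 505.4192; MSW = 604.833/18 = 33.6019
F = MSB/MSW = 15.0414
df = (3, 18)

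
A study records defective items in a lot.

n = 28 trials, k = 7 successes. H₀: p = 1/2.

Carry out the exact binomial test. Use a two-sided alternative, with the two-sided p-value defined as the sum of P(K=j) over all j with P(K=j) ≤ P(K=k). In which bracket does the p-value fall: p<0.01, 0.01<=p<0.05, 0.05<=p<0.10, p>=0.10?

Exact binomial: n=28, k=7, p₀=1/2=0.5000
P(X=j) = C(n,j)·p₀^j·(1−p₀)^(n−j); p = Σ P(X=j) over j with P(X=j) ≤ P(X=7)
p-value (two-sided) = 0.01254
→ bracket: 0.01<=p<0.05

p-value bracket: 0.01<=p<0.05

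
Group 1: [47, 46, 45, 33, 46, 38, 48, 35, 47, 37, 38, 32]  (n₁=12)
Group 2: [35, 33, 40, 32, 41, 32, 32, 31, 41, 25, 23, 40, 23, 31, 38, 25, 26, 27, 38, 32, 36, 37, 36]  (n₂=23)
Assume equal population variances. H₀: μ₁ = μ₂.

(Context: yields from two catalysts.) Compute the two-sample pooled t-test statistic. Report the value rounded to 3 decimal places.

test statistic = 3.926

x̄₁=41.000, s₁=6.045, n₁=12
x̄₂=32.783, s₂=5.792, n₂=23
s_p² = [11·6.045² + 22·5.792²]/33 = 34.5428
SE = √(s_p²·(1/12+1/23)) = 2.0929
t = (41.000−32.783)/2.0929 = 3.9262
df = 33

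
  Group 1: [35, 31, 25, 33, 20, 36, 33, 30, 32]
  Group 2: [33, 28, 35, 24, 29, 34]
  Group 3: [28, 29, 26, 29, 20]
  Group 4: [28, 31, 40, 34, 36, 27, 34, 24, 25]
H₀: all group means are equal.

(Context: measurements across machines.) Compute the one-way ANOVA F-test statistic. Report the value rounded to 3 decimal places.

test statistic = 1.108

Group means [30.56, 30.50, 26.40, 31.00], grand mean 29.966
SSB = Σnᵢ(x̄ᵢ−x̄)² = 78.043; SSW = ΣΣ(x−x̄ᵢ)² = 586.922
MSB = 78.043/3 = 26.0144; MSW = 586.922/25 = 23.4769
F = MSB/MSW = 1.1081
df = (3, 25)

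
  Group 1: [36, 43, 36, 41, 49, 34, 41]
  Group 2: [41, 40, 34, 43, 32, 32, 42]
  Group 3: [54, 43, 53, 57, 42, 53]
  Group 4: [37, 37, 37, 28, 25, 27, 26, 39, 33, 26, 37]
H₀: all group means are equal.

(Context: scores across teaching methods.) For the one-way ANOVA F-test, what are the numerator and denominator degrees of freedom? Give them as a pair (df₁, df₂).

k = 4 groups, N = 31 total
df = (k−1, N−k) = (4−1, 31−4) = (3, 27)

degrees of freedom = [3, 27]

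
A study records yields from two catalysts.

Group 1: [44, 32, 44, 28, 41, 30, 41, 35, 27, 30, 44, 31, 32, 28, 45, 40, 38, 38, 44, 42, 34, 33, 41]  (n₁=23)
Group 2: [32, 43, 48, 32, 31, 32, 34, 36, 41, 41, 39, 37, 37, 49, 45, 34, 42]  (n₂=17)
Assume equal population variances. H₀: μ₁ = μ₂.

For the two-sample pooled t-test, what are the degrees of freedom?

df = n₁ + n₂ − 2 = 23 + 17 − 2 = 38

degrees of freedom = 38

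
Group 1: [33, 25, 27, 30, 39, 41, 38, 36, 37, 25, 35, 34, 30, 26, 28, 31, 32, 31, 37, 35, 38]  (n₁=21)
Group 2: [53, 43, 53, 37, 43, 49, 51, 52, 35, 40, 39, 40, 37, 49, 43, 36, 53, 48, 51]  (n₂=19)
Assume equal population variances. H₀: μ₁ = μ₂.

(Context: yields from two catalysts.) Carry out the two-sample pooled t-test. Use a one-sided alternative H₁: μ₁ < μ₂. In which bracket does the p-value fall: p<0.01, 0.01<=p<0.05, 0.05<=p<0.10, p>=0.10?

p-value bracket: p<0.01

x̄₁=32.762, s₁=4.816, n₁=21
x̄₂=44.842, s₂=6.500, n₂=19
s_p² = [20·4.816² + 18·6.500²]/38 = 32.2194
SE = √(s_p²·(1/21+1/19)) = 1.7972
t = (32.762−44.842)/1.7972 = -6.7216
df = 38
p-value (one-sided, H₁ less) = 0.00000
→ bracket: p<0.01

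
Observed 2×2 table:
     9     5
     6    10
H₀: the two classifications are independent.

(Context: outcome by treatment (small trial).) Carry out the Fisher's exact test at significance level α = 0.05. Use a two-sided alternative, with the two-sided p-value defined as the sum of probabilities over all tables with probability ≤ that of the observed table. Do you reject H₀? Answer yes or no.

Margins: r₁=14, r₂=16, c₁=15, c₂=15, n=30
p_obs = C(14,9)·C(16,6)/C(30,15); sum pmf over tables with pmf ≤ p_obs
p-value (two-sided) = 0.27230
At α=0.05: p ≥ α → fail to reject H₀

reject H₀: no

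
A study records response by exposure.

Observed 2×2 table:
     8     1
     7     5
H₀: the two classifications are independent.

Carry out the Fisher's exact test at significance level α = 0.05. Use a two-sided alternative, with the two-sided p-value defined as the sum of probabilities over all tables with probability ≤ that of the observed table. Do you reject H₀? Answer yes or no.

Margins: r₁=9, r₂=12, c₁=15, c₂=6, n=21
p_obs = C(9,8)·C(12,7)/C(21,15); sum pmf over tables with pmf ≤ p_obs
p-value (two-sided) = 0.17780
At α=0.05: p ≥ α → fail to reject H₀

reject H₀: no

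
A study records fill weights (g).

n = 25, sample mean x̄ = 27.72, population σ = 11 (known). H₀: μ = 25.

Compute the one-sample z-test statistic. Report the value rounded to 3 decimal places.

SE = σ/√n = 11/√25 = 2.2000
z = (x̄−μ₀)/SE = (27.72−25)/2.2000 = 1.2364

test statistic = 1.236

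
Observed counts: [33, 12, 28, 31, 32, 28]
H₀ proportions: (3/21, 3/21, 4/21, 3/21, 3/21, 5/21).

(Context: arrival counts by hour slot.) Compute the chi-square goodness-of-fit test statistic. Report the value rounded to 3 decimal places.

test statistic = 18.529

n = 164; E_i = n·p_i = [23.43, 23.43, 31.24, 23.43, 23.43, 39.05]
χ² = (33−23.43)²/23.43 + (12−23.43)²/23.43 + (28−31.24)²/31.24 + (31−23.43)²/23.43 + (32−23.43)²/23.43 + (28−39.05)²/39.05 = 18.5293
df = 5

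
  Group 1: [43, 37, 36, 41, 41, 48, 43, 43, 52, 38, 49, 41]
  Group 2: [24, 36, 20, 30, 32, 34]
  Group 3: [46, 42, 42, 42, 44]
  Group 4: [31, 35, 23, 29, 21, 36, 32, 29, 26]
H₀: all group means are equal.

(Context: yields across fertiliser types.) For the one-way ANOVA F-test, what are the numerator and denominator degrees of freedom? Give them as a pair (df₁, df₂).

k = 4 groups, N = 32 total
df = (k−1, N−k) = (4−1, 32−4) = (3, 28)

degrees of freedom = [3, 28]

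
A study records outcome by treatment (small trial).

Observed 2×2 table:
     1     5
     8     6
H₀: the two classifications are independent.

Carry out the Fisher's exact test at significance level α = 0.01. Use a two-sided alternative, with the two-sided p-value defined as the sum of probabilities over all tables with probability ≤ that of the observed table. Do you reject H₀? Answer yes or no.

reject H₀: no

Margins: r₁=6, r₂=14, c₁=9, c₂=11, n=20
p_obs = C(6,1)·C(14,8)/C(20,9); sum pmf over tables with pmf ≤ p_obs
p-value (two-sided) = 0.15712
At α=0.01: p ≥ α → fail to reject H₀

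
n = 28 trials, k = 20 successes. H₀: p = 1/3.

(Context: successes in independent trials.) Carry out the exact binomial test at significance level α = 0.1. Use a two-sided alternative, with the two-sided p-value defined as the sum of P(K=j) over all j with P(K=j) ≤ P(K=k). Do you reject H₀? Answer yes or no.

reject H₀: yes

Exact binomial: n=28, k=20, p₀=1/3=0.3333
P(X=j) = C(n,j)·p₀^j·(1−p₀)^(n−j); p = Σ P(X=j) over j with P(X=j) ≤ P(X=20)
p-value (two-sided) = 0.00005
At α=0.1: p < α → reject H₀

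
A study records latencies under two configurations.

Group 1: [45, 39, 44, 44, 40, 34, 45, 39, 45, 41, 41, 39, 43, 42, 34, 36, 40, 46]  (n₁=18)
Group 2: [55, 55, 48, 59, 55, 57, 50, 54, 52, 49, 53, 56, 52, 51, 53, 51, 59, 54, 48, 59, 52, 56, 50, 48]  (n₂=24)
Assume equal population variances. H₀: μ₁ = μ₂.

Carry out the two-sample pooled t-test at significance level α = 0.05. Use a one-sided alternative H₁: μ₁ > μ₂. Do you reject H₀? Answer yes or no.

reject H₀: no

x̄₁=40.944, s₁=3.702, n₁=18
x̄₂=53.167, s₂=3.460, n₂=24
s_p² = [17·3.702² + 23·3.460²]/40 = 12.7069
SE = √(s_p²·(1/18+1/24)) = 1.1115
t = (40.944−53.167)/1.1115 = -10.9963
df = 40
p-value (one-sided, H₁ greater) = 1.00000
At α=0.05: p ≥ α → fail to reject H₀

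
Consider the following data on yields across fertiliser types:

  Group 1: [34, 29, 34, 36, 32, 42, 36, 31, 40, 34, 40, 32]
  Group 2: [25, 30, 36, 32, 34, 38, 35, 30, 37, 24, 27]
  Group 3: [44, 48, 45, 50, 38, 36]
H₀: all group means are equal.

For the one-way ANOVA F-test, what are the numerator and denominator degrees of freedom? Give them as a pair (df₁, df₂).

degrees of freedom = [2, 26]

k = 3 groups, N = 29 total
df = (k−1, N−k) = (3−1, 29−3) = (2, 26)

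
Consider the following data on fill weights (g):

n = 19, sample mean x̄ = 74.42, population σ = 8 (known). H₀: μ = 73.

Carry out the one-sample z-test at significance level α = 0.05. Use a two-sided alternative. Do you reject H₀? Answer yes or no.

SE = σ/√n = 8/√19 = 1.8353
z = (x̄−μ₀)/SE = (74.42−73)/1.8353 = 0.7737
p-value (two-sided) = 0.43911
At α=0.05: p ≥ α → fail to reject H₀

reject H₀: no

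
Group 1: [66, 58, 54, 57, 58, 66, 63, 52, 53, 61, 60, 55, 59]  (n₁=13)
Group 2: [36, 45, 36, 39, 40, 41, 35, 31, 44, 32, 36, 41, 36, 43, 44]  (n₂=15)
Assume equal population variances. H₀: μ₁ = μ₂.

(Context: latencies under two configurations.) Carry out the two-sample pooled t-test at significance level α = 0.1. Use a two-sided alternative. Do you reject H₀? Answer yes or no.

reject H₀: yes

x̄₁=58.615, s₁=4.556, n₁=13
x̄₂=38.600, s₂=4.421, n₂=15
s_p² = [12·4.556² + 14·4.421²]/26 = 20.1030
SE = √(s_p²·(1/13+1/15)) = 1.6990
t = (58.615−38.600)/1.6990 = 11.7807
df = 26
p-value (two-sided) = 0.00000
At α=0.1: p < α → reject H₀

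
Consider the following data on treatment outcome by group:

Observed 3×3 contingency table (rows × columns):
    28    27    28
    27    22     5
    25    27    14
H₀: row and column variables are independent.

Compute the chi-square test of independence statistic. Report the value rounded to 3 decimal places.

Row totals [83, 54, 66], col totals [80, 76, 47], n=203
χ² = (28−32.71)²/32.71 + (27−31.07)²/31.07 + (28−19.22)²/19.22 + (27−21.28)²/21.28 + (22−20.22)²/20.22 + (5−12.50)²/12.50 + (25−26.01)²/26.01 + (27−24.71)²/24.71 + (14−15.28)²/15.28 = 11.7819
df = 4

test statistic = 11.782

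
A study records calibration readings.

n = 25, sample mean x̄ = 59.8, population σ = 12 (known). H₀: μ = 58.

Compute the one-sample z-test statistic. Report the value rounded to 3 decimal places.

SE = σ/√n = 12/√25 = 2.4000
z = (x̄−μ₀)/SE = (59.8−58)/2.4000 = 0.7500

test statistic = 0.750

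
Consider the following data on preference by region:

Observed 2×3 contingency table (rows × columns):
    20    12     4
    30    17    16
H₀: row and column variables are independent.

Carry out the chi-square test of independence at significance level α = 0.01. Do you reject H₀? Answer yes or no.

Row totals [36, 63], col totals [50, 29, 20], n=99
χ² = (20−18.18)²/18.18 + (12−10.55)²/10.55 + (4−7.27)²/7.27 + (30−31.82)²/31.82 + (17−18.45)²/18.45 + (16−12.73)²/12.73 = 2.9153
df = 2
p-value (upper-tail) = 0.23279
At α=0.01: p ≥ α → fail to reject H₀

reject H₀: no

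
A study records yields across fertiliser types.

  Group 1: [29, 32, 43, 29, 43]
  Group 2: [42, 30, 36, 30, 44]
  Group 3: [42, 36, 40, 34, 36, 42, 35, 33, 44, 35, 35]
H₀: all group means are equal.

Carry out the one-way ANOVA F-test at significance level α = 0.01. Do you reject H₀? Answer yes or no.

reject H₀: no

Group means [35.20, 36.40, 37.45], grand mean 36.667
SSB = Σnᵢ(x̄ᵢ−x̄)² = 17.939; SSW = ΣΣ(x−x̄ᵢ)² = 524.727
MSB = 17.939/2 = 8.9697; MSW = 524.727/18 = 29.1515
F = MSB/MSW = 0.3077
df = (2, 18)
p-value (upper-tail) = 0.73893
At α=0.01: p ≥ α → fail to reject H₀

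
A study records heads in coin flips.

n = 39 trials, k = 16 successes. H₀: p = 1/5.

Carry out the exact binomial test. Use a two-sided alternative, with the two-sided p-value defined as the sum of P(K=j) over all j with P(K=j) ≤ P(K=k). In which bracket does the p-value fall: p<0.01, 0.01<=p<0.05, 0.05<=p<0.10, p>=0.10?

p-value bracket: p<0.01

Exact binomial: n=39, k=16, p₀=1/5=0.2000
P(X=j) = C(n,j)·p₀^j·(1−p₀)^(n−j); p = Σ P(X=j) over j with P(X=j) ≤ P(X=16)
p-value (two-sided) = 0.00232
→ bracket: p<0.01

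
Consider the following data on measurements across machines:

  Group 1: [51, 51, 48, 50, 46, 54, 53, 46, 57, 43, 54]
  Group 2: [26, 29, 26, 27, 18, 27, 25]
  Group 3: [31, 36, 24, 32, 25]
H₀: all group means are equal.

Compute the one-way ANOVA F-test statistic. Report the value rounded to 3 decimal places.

Group means [50.27, 25.43, 29.60], grand mean 38.217
SSB = Σnᵢ(x̄ᵢ−x̄)² = 3114.817; SSW = ΣΣ(x−x̄ᵢ)² = 351.096
MSB = 3114.817/2 = 1557.4085; MSW = 351.096/20 = 17.5548
F = MSB/MSW = 88.7169
df = (2, 20)

test statistic = 88.717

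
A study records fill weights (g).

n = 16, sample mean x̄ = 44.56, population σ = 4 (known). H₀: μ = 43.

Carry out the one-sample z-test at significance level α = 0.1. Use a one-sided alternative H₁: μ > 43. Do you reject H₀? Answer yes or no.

SE = σ/√n = 4/√16 = 1.0000
z = (x̄−μ₀)/SE = (44.56−43)/1.0000 = 1.5600
p-value (one-sided, H₁ greater) = 0.05938
At α=0.1: p < α → reject H₀

reject H₀: yes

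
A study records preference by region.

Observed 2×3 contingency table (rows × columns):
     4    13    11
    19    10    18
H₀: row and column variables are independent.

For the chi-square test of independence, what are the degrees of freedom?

degrees of freedom = 2

df = (r−1)(c−1) = (2−1)·(3−1) = 2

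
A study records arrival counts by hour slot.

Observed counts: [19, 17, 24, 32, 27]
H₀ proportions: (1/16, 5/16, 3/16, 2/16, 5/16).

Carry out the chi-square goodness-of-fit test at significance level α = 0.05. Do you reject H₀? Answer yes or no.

reject H₀: yes

n = 119; E_i = n·p_i = [7.44, 37.19, 22.31, 14.88, 37.19]
χ² = (19−7.44)²/7.44 + (17−37.19)²/37.19 + (24−22.31)²/22.31 + (32−14.88)²/14.88 + (27−37.19)²/37.19 = 51.5681
df = 4
p-value (upper-tail) = 0.00000
At α=0.05: p < α → reject H₀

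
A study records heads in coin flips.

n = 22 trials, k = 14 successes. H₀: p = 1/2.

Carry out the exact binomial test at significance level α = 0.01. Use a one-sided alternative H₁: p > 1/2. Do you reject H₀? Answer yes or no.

reject H₀: no

Exact binomial: n=22, k=14, p₀=1/2=0.5000
P(X≥14) from Σ C(n,i)·p₀^i·(1−p₀)^(n−i)
p-value (one-sided, H₁ greater) = 0.14314
At α=0.01: p ≥ α → fail to reject H₀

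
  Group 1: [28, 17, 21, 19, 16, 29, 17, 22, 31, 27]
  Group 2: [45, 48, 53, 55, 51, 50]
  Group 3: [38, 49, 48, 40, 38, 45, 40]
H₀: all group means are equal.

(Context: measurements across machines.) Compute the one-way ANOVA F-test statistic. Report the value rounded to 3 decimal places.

test statistic = 69.241

Group means [22.70, 50.33, 42.57], grand mean 35.957
SSB = Σnᵢ(x̄ᵢ−x̄)² = 3303.809; SSW = ΣΣ(x−x̄ᵢ)² = 477.148
MSB = 3303.809/2 = 1651.9045; MSW = 477.148/20 = 23.8574
F = MSB/MSW = 69.2408
df = (2, 20)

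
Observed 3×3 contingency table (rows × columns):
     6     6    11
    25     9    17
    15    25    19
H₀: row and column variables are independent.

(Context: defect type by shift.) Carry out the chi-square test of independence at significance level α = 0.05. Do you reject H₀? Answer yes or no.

reject H₀: yes

Row totals [23, 51, 59], col totals [46, 40, 47], n=133
χ² = (6−7.95)²/7.95 + (6−6.92)²/6.92 + (11−8.13)²/8.13 + (25−17.64)²/17.64 + (9−15.34)²/15.34 + (17−18.02)²/18.02 + (15−20.41)²/20.41 + (25−17.74)²/17.74 + (19−20.85)²/20.85 = 11.9291
df = 4
p-value (upper-tail) = 0.01789
At α=0.05: p < α → reject H₀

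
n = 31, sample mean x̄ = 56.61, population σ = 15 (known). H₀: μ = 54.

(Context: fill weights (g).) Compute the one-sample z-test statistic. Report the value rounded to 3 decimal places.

SE = σ/√n = 15/√31 = 2.6941
z = (x̄−μ₀)/SE = (56.61−54)/2.6941 = 0.9688

test statistic = 0.969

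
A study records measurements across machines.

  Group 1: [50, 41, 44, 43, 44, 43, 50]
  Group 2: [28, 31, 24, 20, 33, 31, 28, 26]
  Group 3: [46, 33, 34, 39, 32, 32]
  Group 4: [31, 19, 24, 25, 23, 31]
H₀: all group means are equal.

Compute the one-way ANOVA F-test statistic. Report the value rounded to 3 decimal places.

test statistic = 26.629

Group means [45.00, 27.62, 36.00, 25.50], grand mean 33.519
SSB = Σnᵢ(x̄ᵢ−x̄)² = 1623.366; SSW = ΣΣ(x−x̄ᵢ)² = 467.375
MSB = 1623.366/3 = 541.1219; MSW = 467.375/23 = 20.3207
F = MSB/MSW = 26.6292
df = (3, 23)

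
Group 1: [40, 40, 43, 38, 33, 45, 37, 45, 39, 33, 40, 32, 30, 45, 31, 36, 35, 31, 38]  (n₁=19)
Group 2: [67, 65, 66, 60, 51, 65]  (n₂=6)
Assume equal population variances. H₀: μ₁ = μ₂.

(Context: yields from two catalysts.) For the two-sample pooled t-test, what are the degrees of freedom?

df = n₁ + n₂ − 2 = 19 + 6 − 2 = 23

degrees of freedom = 23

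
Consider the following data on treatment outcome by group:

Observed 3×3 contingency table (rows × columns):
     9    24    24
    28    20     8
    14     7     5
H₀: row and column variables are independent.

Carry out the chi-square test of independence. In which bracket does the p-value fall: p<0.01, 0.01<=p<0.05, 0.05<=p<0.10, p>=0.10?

Row totals [57, 56, 26], col totals [51, 51, 37], n=139
χ² = (9−20.91)²/20.91 + (24−20.91)²/20.91 + (24−15.17)²/15.17 + (28−20.55)²/20.55 + (20−20.55)²/20.55 + (8−14.91)²/14.91 + (14−9.54)²/9.54 + (7−9.54)²/9.54 + (5−6.92)²/6.92 = 21.5907
df = 4
p-value (upper-tail) = 0.00024
→ bracket: p<0.01

p-value bracket: p<0.01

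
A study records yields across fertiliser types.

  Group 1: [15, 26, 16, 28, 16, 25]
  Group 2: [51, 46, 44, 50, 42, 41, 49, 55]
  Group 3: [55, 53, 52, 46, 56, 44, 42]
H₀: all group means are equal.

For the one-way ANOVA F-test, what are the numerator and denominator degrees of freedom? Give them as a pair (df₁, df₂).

k = 3 groups, N = 21 total
df = (k−1, N−k) = (3−1, 21−3) = (2, 18)

degrees of freedom = [2, 18]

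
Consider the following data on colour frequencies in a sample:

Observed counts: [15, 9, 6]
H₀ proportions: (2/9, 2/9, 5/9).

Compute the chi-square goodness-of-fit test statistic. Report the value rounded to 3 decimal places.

test statistic = 18.060

n = 30; E_i = n·p_i = [6.67, 6.67, 16.67]
χ² = (15−6.67)²/6.67 + (9−6.67)²/6.67 + (6−16.67)²/16.67 = 18.0600
df = 2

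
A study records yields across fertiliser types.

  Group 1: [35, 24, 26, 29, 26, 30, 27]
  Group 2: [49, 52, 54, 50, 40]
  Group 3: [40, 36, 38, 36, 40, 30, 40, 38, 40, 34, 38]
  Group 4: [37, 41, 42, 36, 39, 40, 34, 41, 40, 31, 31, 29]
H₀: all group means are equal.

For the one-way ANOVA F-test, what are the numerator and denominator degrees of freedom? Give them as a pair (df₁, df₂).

degrees of freedom = [3, 31]

k = 4 groups, N = 35 total
df = (k−1, N−k) = (4−1, 35−4) = (3, 31)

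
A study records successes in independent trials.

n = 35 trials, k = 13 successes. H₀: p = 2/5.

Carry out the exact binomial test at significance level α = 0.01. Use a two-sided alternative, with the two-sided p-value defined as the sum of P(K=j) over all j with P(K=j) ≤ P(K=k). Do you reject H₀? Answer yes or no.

Exact binomial: n=35, k=13, p₀=2/5=0.4000
P(X=j) = C(n,j)·p₀^j·(1−p₀)^(n−j); p = Σ P(X=j) over j with P(X=j) ≤ P(X=13)
p-value (two-sided) = 0.86339
At α=0.01: p ≥ α → fail to reject H₀

reject H₀: no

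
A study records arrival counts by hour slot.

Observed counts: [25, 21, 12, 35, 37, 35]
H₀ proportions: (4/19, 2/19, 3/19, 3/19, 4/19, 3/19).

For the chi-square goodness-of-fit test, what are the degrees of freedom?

degrees of freedom = 5

df = k − 1 = 6 − 1 = 5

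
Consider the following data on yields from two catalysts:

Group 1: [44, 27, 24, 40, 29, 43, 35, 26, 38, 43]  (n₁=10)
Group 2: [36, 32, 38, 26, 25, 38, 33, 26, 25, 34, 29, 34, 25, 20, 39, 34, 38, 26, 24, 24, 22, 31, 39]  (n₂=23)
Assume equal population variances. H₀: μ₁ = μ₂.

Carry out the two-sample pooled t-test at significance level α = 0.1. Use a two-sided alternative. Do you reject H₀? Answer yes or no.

reject H₀: yes

x̄₁=34.900, s₁=7.781, n₁=10
x̄₂=30.348, s₂=6.065, n₂=23
s_p² = [9·7.781² + 22·6.065²]/31 = 43.6812
SE = √(s_p²·(1/10+1/23)) = 2.5035
t = (34.900−30.348)/2.5035 = 1.8184
df = 31
p-value (two-sided) = 0.07868
At α=0.1: p < α → reject H₀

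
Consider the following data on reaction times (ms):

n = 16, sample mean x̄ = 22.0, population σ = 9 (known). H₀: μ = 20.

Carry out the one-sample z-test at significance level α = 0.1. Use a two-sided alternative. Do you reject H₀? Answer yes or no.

reject H₀: no

SE = σ/√n = 9/√16 = 2.2500
z = (x̄−μ₀)/SE = (22.0−20)/2.2500 = 0.8889
p-value (two-sided) = 0.37406
At α=0.1: p ≥ α → fail to reject H₀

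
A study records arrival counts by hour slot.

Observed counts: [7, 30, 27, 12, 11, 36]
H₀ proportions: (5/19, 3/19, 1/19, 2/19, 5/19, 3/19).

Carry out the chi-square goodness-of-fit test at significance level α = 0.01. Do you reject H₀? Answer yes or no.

reject H₀: yes

n = 123; E_i = n·p_i = [32.37, 19.42, 6.47, 12.95, 32.37, 19.42]
χ² = (7−32.37)²/32.37 + (30−19.42)²/19.42 + (27−6.47)²/6.47 + (12−12.95)²/12.95 + (11−32.37)²/32.37 + (36−19.42)²/19.42 = 119.0569
df = 5
p-value (upper-tail) = 0.00000
At α=0.01: p < α → reject H₀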